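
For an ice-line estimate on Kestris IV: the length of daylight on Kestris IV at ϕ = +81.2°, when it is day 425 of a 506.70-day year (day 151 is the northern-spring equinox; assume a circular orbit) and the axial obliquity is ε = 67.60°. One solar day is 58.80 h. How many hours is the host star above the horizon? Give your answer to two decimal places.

0.00 h

Solar longitude: L_s = 360° × (425 − 151)/506.70 = 194.671°.
sin δ = sin 67.60° × sin 194.671° = -0.23416, so δ = -13.542°.
cos h₀ = −tan ϕ · tan δ = 1.5559 ≥ 1, so the host star never rises (polar night) and h₀ = 0.
Daylight = 2h₀/(2π) × 58.80 h = (0.0000/π) × 58.80 = 0.00 h.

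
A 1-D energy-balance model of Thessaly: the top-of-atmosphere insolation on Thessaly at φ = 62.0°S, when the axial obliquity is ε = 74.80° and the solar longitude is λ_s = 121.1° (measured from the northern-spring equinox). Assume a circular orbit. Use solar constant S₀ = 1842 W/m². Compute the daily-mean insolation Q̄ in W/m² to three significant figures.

Q̄ ≈ 0.00 W/m²

Solar declination: sin δ = sin ε · sin λ_s = sin 74.80° × sin 121.1° = 0.82631, so δ = +55.722°.
cos H₀ = −tan(-62.0°) tan(+55.722°) = 2.7593 ≥ 1 ⇒ polar night, H₀ = 0 and Q̄ = 0.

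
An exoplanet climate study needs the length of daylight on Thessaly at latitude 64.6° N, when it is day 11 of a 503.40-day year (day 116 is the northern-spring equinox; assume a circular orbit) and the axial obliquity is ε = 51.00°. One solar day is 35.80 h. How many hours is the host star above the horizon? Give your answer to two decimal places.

Solar longitude: L_s = 360° × (11 − 116)/503.40 = -75.089°, i.e. -75.089° + 360° = 284.911°.
sin δ = sin 51.00° × sin 284.911° = -0.75098, so δ = -48.675°.
cos h₀ = −tan ϕ · tan δ = 2.3951 ≥ 1, so the host star never rises (polar night) and h₀ = 0.
Daylight = 2h₀/(2π) × 35.80 h = (0.0000/π) × 35.80 = 0.00 h.

0.00 h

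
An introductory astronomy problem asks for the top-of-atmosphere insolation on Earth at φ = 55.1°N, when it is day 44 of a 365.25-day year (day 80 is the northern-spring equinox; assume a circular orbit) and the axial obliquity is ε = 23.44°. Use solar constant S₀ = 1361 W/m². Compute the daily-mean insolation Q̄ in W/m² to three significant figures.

Solar longitude: λ_s = 360° × (44 − 80)/365.25 = -35.483°, i.e. -35.483° + 360° = 324.517°.
sin δ = sin 23.44° × sin 324.517° = -0.23090, so δ = -13.350°.
cos H₀ = −tan(+55.1°) tan(-13.350°) = 0.3402, H₀ = 1.2237 rad.
Bracket: H₀ sin φ sin δ + cos φ cos δ sin H₀ = 1.2237×0.82015×-0.23090 + 0.57215×0.97298×0.94036 = -0.231735 + 0.523489 = 0.291754.
Q̄ = (S₀/π) × [bracket] = (1361/π) × 0.291754 = 126.4 W/m².

Q̄ ≈ 126 W/m²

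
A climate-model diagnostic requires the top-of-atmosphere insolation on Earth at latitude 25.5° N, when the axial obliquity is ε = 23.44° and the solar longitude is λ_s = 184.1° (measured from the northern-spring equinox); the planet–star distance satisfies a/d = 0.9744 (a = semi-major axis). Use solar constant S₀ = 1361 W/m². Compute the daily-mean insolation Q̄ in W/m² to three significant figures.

Q̄ ≈ 363 W/m²

Solar declination: sin δ = sin ε · sin λ_s = sin 23.44° × sin 184.1° = -0.02844, so δ = -1.630°.
cos H₀ = −tan(+25.5°) tan(-1.630°) = 0.0136, H₀ = 1.5572 rad.
Bracket: H₀ sin φ sin δ + cos φ cos δ sin H₀ = 1.5572×0.43051×-0.02844 + 0.90259×0.99960×0.99991 = -0.019066 + 0.902148 = 0.883082.
Inverse-square distance factor (a/d)² = 0.9744² = 0.949455.
Q̄ = (S₀/π) × 0.949455 × [bracket] = (1361/π) × 0.949455 × 0.883082 = 363.2 W/m².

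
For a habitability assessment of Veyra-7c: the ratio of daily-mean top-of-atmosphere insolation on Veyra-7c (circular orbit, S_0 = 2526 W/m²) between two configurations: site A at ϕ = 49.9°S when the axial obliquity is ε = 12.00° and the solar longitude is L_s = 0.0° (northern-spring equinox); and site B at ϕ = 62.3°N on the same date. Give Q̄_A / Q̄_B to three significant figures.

— Configuration A (ϕ=-49.9°):
Solar declination: sin δ = sin ε · sin L_s = sin 12.00° × sin 0.0° = 0.00000, so δ = +0.000°.
cos h₀ = −tan(-49.9°) tan(+0.000°) = 0.0000, h₀ = 1.5708 rad.
Bracket: h₀ sin ϕ sin δ + cos ϕ cos δ sin h₀ = 1.5708×-0.76492×0.00000 + 0.64412×1.00000×1.00000 = -0.000000 + 0.644120 = 0.644120.
Q̄ = (S_0/π) × [bracket] = (2526/π) × 0.644120 = 517.91 W/m².
— Configuration B (ϕ=+62.3°):
cos h₀ = −tan(+62.3°) tan(+0.000°) = -0.0000, h₀ = 1.5708 rad.
Bracket: h₀ sin ϕ sin δ + cos ϕ cos δ sin h₀ = 1.5708×0.88539×0.00000 + 0.46484×1.00000×1.00000 = 0.000000 + 0.464840 = 0.464840.
Q̄ = (S_0/π) × [bracket] = (2526/π) × 0.464840 = 373.75 W/m².
Ratio Q̄_A / Q̄_B = 517.91 / 373.75 = 1.386.

Q̄_A / Q̄_B ≈ 1.39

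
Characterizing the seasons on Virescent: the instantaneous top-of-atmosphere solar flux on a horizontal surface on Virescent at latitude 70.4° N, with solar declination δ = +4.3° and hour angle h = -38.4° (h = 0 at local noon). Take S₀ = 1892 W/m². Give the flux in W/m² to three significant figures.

630 W/m²

cos θ_z = sin φ sin δ + cos φ cos δ cos h = 0.070634 + 0.262151 = 0.332785.
Flux = S₀ · cos θ_z = 1892 × 0.332785 = 629.6 W/m².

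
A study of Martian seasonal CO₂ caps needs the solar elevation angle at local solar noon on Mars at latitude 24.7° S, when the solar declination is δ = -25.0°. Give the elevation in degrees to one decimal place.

At local noon the hour angle is zero, so the zenith angle equals |ϕ − δ| = |-24.7° − (-25.000°)| = 0.300°.
Elevation = 90° − 0.300° = 89.7°.

89.7°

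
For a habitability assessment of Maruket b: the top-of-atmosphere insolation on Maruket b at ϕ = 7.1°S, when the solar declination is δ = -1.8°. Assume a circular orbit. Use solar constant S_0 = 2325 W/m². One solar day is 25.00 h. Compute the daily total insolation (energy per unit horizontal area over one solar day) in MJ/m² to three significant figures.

cos h₀ = −tan(-7.1°) tan(-1.800°) = -0.0039, h₀ = 1.5747 rad.
Bracket: h₀ sin ϕ sin δ + cos ϕ cos δ sin h₀ = 1.5747×-0.12360×-0.03141 + 0.99233×0.99951×0.99999 = 0.006113 + 0.991834 = 0.997947.
Q̄ = (S_0/π) × [bracket] = (2325/π) × 0.997947 = 738.55 W/m².
Daily total = Q̄ × 25.00 h × 3600 s/h = 738.55 × 25.00 × 3600 / 10⁶ = 66.47 MJ/m².

66.5 MJ/m²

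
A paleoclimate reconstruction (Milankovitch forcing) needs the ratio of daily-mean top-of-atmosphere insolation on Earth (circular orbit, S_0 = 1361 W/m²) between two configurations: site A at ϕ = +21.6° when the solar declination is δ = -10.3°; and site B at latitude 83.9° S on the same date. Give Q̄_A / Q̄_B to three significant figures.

Q̄_A / Q̄_B ≈ 1.46

— Configuration A (ϕ=+21.6°):
cos h₀ = −tan(+21.6°) tan(-10.300°) = 0.0720, h₀ = 1.4988 rad.
Bracket: h₀ sin ϕ sin δ + cos ϕ cos δ sin h₀ = 1.4988×0.36812×-0.17880 + 0.92978×0.98389×0.99741 = -0.098651 + 0.912432 = 0.813781.
Q̄ = (S_0/π) × [bracket] = (1361/π) × 0.813781 = 352.55 W/m².
— Configuration B (ϕ=-83.9°):
cos h₀ = −tan(-83.9°) tan(-10.300°) = -1.7005 ≤ −1 ⇒ polar day, h₀ = π.
Bracket: h₀ sin ϕ sin δ + cos ϕ cos δ sin h₀ = 3.1416×-0.99434×-0.17880 + 0.10626×0.98389×0.00000 = 0.558539 + 0.000000 = 0.558539.
Q̄ = (S_0/π) × [bracket] = (1361/π) × 0.558539 = 241.97 W/m².
Ratio Q̄_A / Q̄_B = 352.55 / 241.97 = 1.457.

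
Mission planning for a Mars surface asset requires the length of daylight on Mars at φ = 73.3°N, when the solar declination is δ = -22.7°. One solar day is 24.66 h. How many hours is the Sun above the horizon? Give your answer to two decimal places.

cos H₀ = −tan φ · tan δ = 1.3943 ≥ 1, so the Sun never rises (polar night) and H₀ = 0.
Daylight = 2H₀/(2π) × 24.66 h = (0.0000/π) × 24.66 = 0.00 h.

0.00 h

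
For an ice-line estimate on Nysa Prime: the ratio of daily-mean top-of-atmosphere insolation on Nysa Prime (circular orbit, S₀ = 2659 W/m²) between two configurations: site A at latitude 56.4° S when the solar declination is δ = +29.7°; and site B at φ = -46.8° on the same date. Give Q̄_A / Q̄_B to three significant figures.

— Configuration A (φ=-56.4°):
cos H₀ = −tan(-56.4°) tan(+29.700°) = 0.8585, H₀ = 0.5384 rad.
Bracket: H₀ sin φ sin δ + cos φ cos δ sin H₀ = 0.5384×-0.83292×0.49546 + 0.55339×0.86863×0.51280 = -0.222186 + 0.246498 = 0.024312.
Q̄ = (S₀/π) × [bracket] = (2659/π) × 0.024312 = 20.577 W/m².
— Configuration B (φ=-46.8°):
cos H₀ = −tan(-46.8°) tan(+29.700°) = 0.6074, H₀ = 0.9180 rad.
Bracket: H₀ sin φ sin δ + cos φ cos δ sin H₀ = 0.9180×-0.72897×0.49546 + 0.68455×0.86863×0.79439 = -0.331559 + 0.472361 = 0.140802.
Q̄ = (S₀/π) × [bracket] = (2659/π) × 0.140802 = 119.17 W/m².
Ratio Q̄_A / Q̄_B = 20.577 / 119.17 = 0.1727.

Q̄_A / Q̄_B ≈ 0.173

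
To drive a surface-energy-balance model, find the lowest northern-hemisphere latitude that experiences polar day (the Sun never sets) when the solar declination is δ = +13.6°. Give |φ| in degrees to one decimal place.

|φ| = 76.4°

Polar day requires cos H₀ = −tan φ tan δ ≤ −1, i.e. tan φ tan δ ≥ 1.
The boundary is |tan φ| · |tan δ| = 1, so |φ| = 90° − |δ| = 90° − 13.6° = 76.4° in the northern hemisphere.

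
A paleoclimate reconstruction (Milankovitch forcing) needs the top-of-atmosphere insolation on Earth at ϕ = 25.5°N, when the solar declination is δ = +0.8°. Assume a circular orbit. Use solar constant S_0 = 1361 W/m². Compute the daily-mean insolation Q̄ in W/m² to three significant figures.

Q̄ ≈ 395 W/m²

cos h₀ = −tan(+25.5°) tan(+0.800°) = -0.0067, h₀ = 1.5775 rad.
Bracket: h₀ sin ϕ sin δ + cos ϕ cos δ sin h₀ = 1.5775×0.43051×0.01396 + 0.90259×0.99990×0.99998 = 0.009481 + 0.902482 = 0.911963.
Q̄ = (S_0/π) × [bracket] = (1361/π) × 0.911963 = 395.1 W/m².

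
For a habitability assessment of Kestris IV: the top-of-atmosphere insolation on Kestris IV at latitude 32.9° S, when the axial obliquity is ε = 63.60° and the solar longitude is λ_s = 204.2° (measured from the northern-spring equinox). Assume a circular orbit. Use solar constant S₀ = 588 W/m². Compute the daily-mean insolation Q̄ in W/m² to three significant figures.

Q̄ ≈ 210 W/m²

Solar declination: sin δ = sin ε · sin λ_s = sin 63.60° × sin 204.2° = -0.36717, so δ = -21.541°.
cos H₀ = −tan(-32.9°) tan(-21.541°) = -0.2554, H₀ = 1.8290 rad.
Bracket: H₀ sin φ sin δ + cos φ cos δ sin H₀ = 1.8290×-0.54317×-0.36717 + 0.83962×0.93015×0.96684 = 0.364768 + 0.755075 = 1.119843.
Q̄ = (S₀/π) × [bracket] = (588/π) × 1.119843 = 209.6 W/m².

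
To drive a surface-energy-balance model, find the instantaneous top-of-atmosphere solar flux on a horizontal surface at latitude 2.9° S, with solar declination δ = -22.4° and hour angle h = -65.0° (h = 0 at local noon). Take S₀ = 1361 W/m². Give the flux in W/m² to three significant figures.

cos θ_z = sin φ sin δ + cos φ cos δ cos h = 0.019279 + 0.390230 = 0.409509.
Flux = S₀ · cos θ_z = 1361 × 0.409509 = 557.3 W/m².

557 W/m²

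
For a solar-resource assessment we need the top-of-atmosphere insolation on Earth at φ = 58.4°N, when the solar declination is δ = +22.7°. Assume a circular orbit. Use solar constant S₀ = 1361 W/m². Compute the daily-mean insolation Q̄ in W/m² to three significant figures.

Q̄ ≈ 484 W/m²

cos H₀ = −tan(+58.4°) tan(+22.700°) = -0.6800, H₀ = 2.3185 rad.
Bracket: H₀ sin φ sin δ + cos φ cos δ sin H₀ = 2.3185×0.85173×0.38591 + 0.52399×0.92254×0.73326 = 0.762070 + 0.354459 = 1.116529.
Q̄ = (S₀/π) × [bracket] = (1361/π) × 1.116529 = 483.7 W/m².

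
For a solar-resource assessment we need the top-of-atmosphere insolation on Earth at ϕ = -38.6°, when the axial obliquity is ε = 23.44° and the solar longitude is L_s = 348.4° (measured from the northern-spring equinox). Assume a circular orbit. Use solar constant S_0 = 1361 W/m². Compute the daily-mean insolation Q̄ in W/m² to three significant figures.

Q̄ ≈ 372 W/m²

Solar declination: sin δ = sin ε · sin L_s = sin 23.44° × sin 348.4° = -0.07999, so δ = -4.588°.
cos h₀ = −tan(-38.6°) tan(-4.588°) = -0.0641, h₀ = 1.6349 rad.
Bracket: h₀ sin ϕ sin δ + cos ϕ cos δ sin h₀ = 1.6349×-0.62388×-0.07999 + 0.78152×0.99680×0.99795 = 0.081588 + 0.777422 = 0.859010.
Q̄ = (S_0/π) × [bracket] = (1361/π) × 0.859010 = 372.1 W/m².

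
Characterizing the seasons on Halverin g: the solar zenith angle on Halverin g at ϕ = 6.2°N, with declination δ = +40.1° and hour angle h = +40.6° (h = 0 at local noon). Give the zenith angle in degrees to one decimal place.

cos θ_z = sin ϕ sin δ + cos ϕ cos δ cos h = 0.069565 + 0.577386 = 0.646951.
θ_z = arccos(0.646951) = 49.7°.

θ_z = 49.7°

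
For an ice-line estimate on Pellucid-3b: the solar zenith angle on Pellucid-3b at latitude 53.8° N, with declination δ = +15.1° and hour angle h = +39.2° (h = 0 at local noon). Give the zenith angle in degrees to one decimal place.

cos θ_z = sin ϕ sin δ + cos ϕ cos δ cos h = 0.210217 + 0.441884 = 0.652101.
θ_z = arccos(0.652101) = 49.3°.

θ_z = 49.3°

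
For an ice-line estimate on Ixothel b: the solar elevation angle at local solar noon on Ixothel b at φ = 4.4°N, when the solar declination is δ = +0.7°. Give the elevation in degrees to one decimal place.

At local noon the hour angle is zero, so the zenith angle equals |φ − δ| = |+4.4° − (+0.700°)| = 3.700°.
Elevation = 90° − 3.700° = 86.3°.

86.3°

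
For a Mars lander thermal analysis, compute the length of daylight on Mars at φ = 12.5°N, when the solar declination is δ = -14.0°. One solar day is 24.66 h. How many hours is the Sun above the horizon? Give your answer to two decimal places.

cos H₀ = −tan φ · tan δ = −tan(+12.5°) × tan(-14.000°) = 0.0553, so H₀ = 1.5155 rad = 86.83°.
Daylight = 2H₀/(2π) × 24.66 h = (1.5155/π) × 24.66 = 11.90 h.

11.90 h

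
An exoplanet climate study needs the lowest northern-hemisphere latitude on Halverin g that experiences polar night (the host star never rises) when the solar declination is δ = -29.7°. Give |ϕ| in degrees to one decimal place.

Polar night requires cos h₀ = −tan ϕ tan δ ≥ 1, i.e. tan ϕ tan δ ≤ −1.
The boundary is |tan ϕ| · |tan δ| = 1, so |ϕ| = 90° − |δ| = 90° − 29.7° = 60.3° in the northern hemisphere.

|ϕ| = 60.3°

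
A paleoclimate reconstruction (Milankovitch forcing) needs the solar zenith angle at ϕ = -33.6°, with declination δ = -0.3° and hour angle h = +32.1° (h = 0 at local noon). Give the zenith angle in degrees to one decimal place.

cos θ_z = sin ϕ sin δ + cos ϕ cos δ cos h = 0.002898 + 0.705576 = 0.708474.
θ_z = arccos(0.708474) = 44.9°.

θ_z = 44.9°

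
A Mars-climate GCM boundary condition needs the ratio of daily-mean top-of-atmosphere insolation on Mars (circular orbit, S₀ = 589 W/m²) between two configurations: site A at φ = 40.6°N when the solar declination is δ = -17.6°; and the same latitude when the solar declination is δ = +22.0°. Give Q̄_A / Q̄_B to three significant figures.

— Configuration A (φ=+40.6°):
cos H₀ = −tan(+40.6°) tan(-17.600°) = 0.2719, H₀ = 1.2954 rad.
Bracket: H₀ sin φ sin δ + cos φ cos δ sin H₀ = 1.2954×0.65077×-0.30237 + 0.75927×0.95319×0.96233 = -0.254900 + 0.696466 = 0.441566.
Q̄ = (S₀/π) × [bracket] = (589/π) × 0.441566 = 82.787 W/m².
— Configuration B (φ=+40.6°):
cos H₀ = −tan(+40.6°) tan(+22.000°) = -0.3463, H₀ = 1.9244 rad.
Bracket: H₀ sin φ sin δ + cos φ cos δ sin H₀ = 1.9244×0.65077×0.37461 + 0.75927×0.92718×0.93813 = 0.469140 + 0.660425 = 1.129565.
Q̄ = (S₀/π) × [bracket] = (589/π) × 1.129565 = 211.78 W/m².
Ratio Q̄_A / Q̄_B = 82.787 / 211.78 = 0.3909.

Q̄_A / Q̄_B ≈ 0.391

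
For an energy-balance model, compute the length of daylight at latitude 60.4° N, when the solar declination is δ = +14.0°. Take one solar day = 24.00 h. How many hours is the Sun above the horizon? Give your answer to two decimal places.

cos H₀ = −tan φ · tan δ = −tan(+60.4°) × tan(+14.000°) = -0.4389, so H₀ = 2.0252 rad = 116.03°.
Daylight = 2H₀/(2π) × 24.00 h = (2.0252/π) × 24.00 = 15.47 h.

15.47 h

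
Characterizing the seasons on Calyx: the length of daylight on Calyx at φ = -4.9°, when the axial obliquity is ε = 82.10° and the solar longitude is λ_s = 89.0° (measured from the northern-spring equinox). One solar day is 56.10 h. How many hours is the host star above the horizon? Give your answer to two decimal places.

Solar declination: sin δ = sin ε · sin λ_s = sin 82.10° × sin 89.0° = 0.99036, so δ = +82.037°.
cos H₀ = −tan φ · tan δ = −tan(-4.9°) × tan(+82.037°) = 0.6129, so H₀ = 0.9111 rad = 52.20°.
Daylight = 2H₀/(2π) × 56.10 h = (0.9111/π) × 56.10 = 16.27 h.

16.27 h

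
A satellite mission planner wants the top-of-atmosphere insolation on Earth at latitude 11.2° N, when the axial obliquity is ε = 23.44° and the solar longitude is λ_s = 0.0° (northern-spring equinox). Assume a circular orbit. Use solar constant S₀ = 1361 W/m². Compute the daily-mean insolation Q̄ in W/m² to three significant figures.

Solar declination: sin δ = sin ε · sin λ_s = sin 23.44° × sin 0.0° = 0.00000, so δ = +0.000°.
cos H₀ = −tan(+11.2°) tan(+0.000°) = -0.0000, H₀ = 1.5708 rad.
Bracket: H₀ sin φ sin δ + cos φ cos δ sin H₀ = 1.5708×0.19423×0.00000 + 0.98096×1.00000×1.00000 = 0.000000 + 0.980960 = 0.980960.
Q̄ = (S₀/π) × [bracket] = (1361/π) × 0.980960 = 425.0 W/m².

Q̄ ≈ 425 W/m²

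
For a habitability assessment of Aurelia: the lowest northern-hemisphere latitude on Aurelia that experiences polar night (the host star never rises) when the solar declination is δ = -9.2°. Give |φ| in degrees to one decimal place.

|φ| = 80.8°

Polar night requires cos H₀ = −tan φ tan δ ≥ 1, i.e. tan φ tan δ ≤ −1.
The boundary is |tan φ| · |tan δ| = 1, so |φ| = 90° − |δ| = 90° − 9.2° = 80.8° in the northern hemisphere.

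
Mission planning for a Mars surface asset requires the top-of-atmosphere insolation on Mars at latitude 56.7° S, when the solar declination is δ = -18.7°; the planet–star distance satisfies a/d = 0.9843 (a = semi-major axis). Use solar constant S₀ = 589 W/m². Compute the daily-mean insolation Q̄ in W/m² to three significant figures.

cos H₀ = −tan(-56.7°) tan(-18.700°) = -0.5153, H₀ = 2.1121 rad.
Bracket: H₀ sin φ sin δ + cos φ cos δ sin H₀ = 2.1121×-0.83581×-0.32061 + 0.54902×0.94721×0.85702 = 0.565977 + 0.445682 = 1.011659.
Inverse-square distance factor (a/d)² = 0.9843² = 0.968846.
Q̄ = (S₀/π) × 0.968846 × [bracket] = (589/π) × 0.968846 × 1.011659 = 183.8 W/m².

Q̄ ≈ 184 W/m²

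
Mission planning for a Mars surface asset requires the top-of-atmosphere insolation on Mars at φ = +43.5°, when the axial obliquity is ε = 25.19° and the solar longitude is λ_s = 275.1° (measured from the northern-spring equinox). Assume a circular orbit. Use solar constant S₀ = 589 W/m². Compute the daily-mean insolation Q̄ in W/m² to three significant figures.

Q̄ ≈ 49.6 W/m²

Solar declination: sin δ = sin ε · sin λ_s = sin 25.19° × sin 275.1° = -0.42394, so δ = -25.083°.
cos H₀ = −tan(+43.5°) tan(-25.083°) = 0.4442, H₀ = 1.1105 rad.
Bracket: H₀ sin φ sin δ + cos φ cos δ sin H₀ = 1.1105×0.68835×-0.42394 + 0.72537×0.90569×0.89593 = -0.324065 + 0.588590 = 0.264525.
Q̄ = (S₀/π) × [bracket] = (589/π) × 0.264525 = 49.59 W/m².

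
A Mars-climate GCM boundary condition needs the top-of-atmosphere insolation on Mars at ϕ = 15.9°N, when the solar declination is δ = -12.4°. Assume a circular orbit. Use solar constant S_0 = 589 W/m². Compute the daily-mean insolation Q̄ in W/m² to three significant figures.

Q̄ ≈ 159 W/m²

cos h₀ = −tan(+15.9°) tan(-12.400°) = 0.0626, h₀ = 1.5081 rad.
Bracket: h₀ sin ϕ sin δ + cos ϕ cos δ sin h₀ = 1.5081×0.27396×-0.21474 + 0.96174×0.97667×0.99804 = -0.088722 + 0.937462 = 0.848740.
Q̄ = (S_0/π) × [bracket] = (589/π) × 0.848740 = 159.1 W/m².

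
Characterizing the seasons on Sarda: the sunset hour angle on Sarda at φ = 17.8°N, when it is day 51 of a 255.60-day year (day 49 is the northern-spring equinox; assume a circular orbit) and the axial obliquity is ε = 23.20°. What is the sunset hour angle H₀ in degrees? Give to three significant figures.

Solar longitude: λ_s = 360° × (51 − 49)/255.60 = 2.817°.
sin δ = sin 23.20° × sin 2.817° = 0.01936, so δ = +1.109°.
cos H₀ = −tan φ · tan δ = −tan(+17.8°) × tan(+1.109°) = -0.0062, so H₀ = 1.5770 rad = 90.36°.

H₀ = 90.4°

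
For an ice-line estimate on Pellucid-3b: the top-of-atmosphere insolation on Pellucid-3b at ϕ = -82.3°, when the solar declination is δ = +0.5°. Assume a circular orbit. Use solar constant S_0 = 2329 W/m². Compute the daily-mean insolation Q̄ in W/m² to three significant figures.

cos h₀ = −tan(-82.3°) tan(+0.500°) = 0.0645, h₀ = 1.5062 rad.
Bracket: h₀ sin ϕ sin δ + cos ϕ cos δ sin h₀ = 1.5062×-0.99098×0.00873 + 0.13399×0.99996×0.99791 = -0.013031 + 0.133705 = 0.120674.
Q̄ = (S_0/π) × [bracket] = (2329/π) × 0.120674 = 89.46 W/m².

Q̄ ≈ 89.5 W/m²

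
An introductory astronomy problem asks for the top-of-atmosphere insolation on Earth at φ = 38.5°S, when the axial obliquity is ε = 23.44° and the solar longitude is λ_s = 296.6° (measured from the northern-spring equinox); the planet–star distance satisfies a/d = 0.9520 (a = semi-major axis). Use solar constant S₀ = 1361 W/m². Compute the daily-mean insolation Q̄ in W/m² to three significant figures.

Solar declination: sin δ = sin ε · sin λ_s = sin 23.44° × sin 296.6° = -0.35568, so δ = -20.835°.
cos H₀ = −tan(-38.5°) tan(-20.835°) = -0.3027, H₀ = 1.8783 rad.
Bracket: H₀ sin φ sin δ + cos φ cos δ sin H₀ = 1.8783×-0.62251×-0.35568 + 0.78261×0.93461×0.95308 = 0.415883 + 0.697116 = 1.112999.
Inverse-square distance factor (a/d)² = 0.9520² = 0.906304.
Q̄ = (S₀/π) × 0.906304 × [bracket] = (1361/π) × 0.906304 × 1.112999 = 437.0 W/m².

Q̄ ≈ 437 W/m²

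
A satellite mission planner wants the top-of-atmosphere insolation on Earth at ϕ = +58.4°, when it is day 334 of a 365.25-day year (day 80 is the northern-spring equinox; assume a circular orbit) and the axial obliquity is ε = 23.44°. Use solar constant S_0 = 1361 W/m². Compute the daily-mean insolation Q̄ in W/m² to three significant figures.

Q̄ ≈ 40.6 W/m²

Solar longitude: L_s = 360° × (334 − 80)/365.25 = 250.349°.
sin δ = sin 23.44° × sin 250.349° = -0.37462, so δ = -22.001°.
cos h₀ = −tan(+58.4°) tan(-22.001°) = 0.6568, h₀ = 0.8543 rad.
Bracket: h₀ sin ϕ sin δ + cos ϕ cos δ sin h₀ = 0.8543×0.85173×-0.37462 + 0.52399×0.92718×0.75410 = -0.272586 + 0.366367 = 0.093781.
Q̄ = (S_0/π) × [bracket] = (1361/π) × 0.093781 = 40.63 W/m².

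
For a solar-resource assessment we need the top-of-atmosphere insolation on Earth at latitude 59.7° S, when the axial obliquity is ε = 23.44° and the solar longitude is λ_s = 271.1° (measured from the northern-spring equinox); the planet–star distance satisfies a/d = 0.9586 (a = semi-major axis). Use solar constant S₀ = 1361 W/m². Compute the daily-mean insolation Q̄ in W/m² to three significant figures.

Q̄ ≈ 453 W/m²

Solar declination: sin δ = sin ε · sin λ_s = sin 23.44° × sin 271.1° = -0.39772, so δ = -23.435°.
cos H₀ = −tan(-59.7°) tan(-23.435°) = -0.7418, H₀ = 2.4065 rad.
Bracket: H₀ sin φ sin δ + cos φ cos δ sin H₀ = 2.4065×-0.86340×-0.39772 + 0.50453×0.91751×0.67062 = 0.826372 + 0.310438 = 1.136810.
Inverse-square distance factor (a/d)² = 0.9586² = 0.918914.
Q̄ = (S₀/π) × 0.918914 × [bracket] = (1361/π) × 0.918914 × 1.136810 = 452.6 W/m².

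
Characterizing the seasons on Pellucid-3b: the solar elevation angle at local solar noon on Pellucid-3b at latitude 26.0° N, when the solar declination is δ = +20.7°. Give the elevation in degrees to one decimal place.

At local noon the hour angle is zero, so the zenith angle equals |φ − δ| = |+26.0° − (+20.700°)| = 5.300°.
Elevation = 90° − 5.300° = 84.7°.

84.7°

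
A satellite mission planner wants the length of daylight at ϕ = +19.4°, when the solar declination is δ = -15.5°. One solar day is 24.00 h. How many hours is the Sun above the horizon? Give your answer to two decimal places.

cos h₀ = −tan ϕ · tan δ = −tan(+19.4°) × tan(-15.500°) = 0.0977, so h₀ = 1.4730 rad = 84.40°.
Daylight = 2h₀/(2π) × 24.00 h = (1.4730/π) × 24.00 = 11.25 h.

11.25 h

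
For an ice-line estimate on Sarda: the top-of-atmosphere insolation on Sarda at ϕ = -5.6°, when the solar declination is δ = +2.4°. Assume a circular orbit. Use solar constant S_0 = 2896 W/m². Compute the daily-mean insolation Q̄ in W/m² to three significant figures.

cos h₀ = −tan(-5.6°) tan(+2.400°) = 0.0041, h₀ = 1.5667 rad.
Bracket: h₀ sin ϕ sin δ + cos ϕ cos δ sin h₀ = 1.5667×-0.09758×0.04188 + 0.99523×0.99912×0.99999 = -0.006403 + 0.994344 = 0.987941.
Q̄ = (S_0/π) × [bracket] = (2896/π) × 0.987941 = 910.7 W/m².

Q̄ ≈ 911 W/m²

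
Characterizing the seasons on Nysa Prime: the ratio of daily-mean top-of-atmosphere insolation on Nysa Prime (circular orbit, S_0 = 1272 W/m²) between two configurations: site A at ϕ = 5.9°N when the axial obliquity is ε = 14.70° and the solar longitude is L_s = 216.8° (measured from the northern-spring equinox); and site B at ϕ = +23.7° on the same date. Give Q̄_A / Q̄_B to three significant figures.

— Configuration A (ϕ=+5.9°):
Solar declination: sin δ = sin ε · sin L_s = sin 14.70° × sin 216.8° = -0.15201, so δ = -8.743°.
cos h₀ = −tan(+5.9°) tan(-8.743°) = 0.0159, h₀ = 1.5549 rad.
Bracket: h₀ sin ϕ sin δ + cos ϕ cos δ sin h₀ = 1.5549×0.10279×-0.15201 + 0.99470×0.98838×0.99987 = -0.024295 + 0.983014 = 0.958719.
Q̄ = (S_0/π) × [bracket] = (1272/π) × 0.958719 = 388.18 W/m².
— Configuration B (ϕ=+23.7°):
cos h₀ = −tan(+23.7°) tan(-8.743°) = 0.0675, h₀ = 1.5032 rad.
Bracket: h₀ sin ϕ sin δ + cos ϕ cos δ sin h₀ = 1.5032×0.40195×-0.15201 + 0.91566×0.98838×0.99772 = -0.091846 + 0.902957 = 0.811111.
Q̄ = (S_0/π) × [bracket] = (1272/π) × 0.811111 = 328.41 W/m².
Ratio Q̄_A / Q̄_B = 388.18 / 328.41 = 1.182.

Q̄_A / Q̄_B ≈ 1.18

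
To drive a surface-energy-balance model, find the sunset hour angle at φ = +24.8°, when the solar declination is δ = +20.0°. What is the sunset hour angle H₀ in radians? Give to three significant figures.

cos H₀ = −tan φ · tan δ = −tan(+24.8°) × tan(+20.000°) = -0.1682, so H₀ = 1.7398 rad = 99.68°.

H₀ = 1.74 rad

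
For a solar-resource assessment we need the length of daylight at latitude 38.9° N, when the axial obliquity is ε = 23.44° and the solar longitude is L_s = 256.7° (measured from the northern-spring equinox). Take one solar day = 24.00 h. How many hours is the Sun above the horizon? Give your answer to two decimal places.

9.36 h

Solar declination: sin δ = sin ε · sin L_s = sin 23.44° × sin 256.7° = -0.38712, so δ = -22.775°.
cos h₀ = −tan ϕ · tan δ = −tan(+38.9°) × tan(-22.775°) = 0.3388, so h₀ = 1.2252 rad = 70.20°.
Daylight = 2h₀/(2π) × 24.00 h = (1.2252/π) × 24.00 = 9.36 h.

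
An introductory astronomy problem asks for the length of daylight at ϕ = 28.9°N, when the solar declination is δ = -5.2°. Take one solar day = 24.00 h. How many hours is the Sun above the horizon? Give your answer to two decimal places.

cos h₀ = −tan ϕ · tan δ = −tan(+28.9°) × tan(-5.200°) = 0.0502, so h₀ = 1.5205 rad = 87.12°.
Daylight = 2h₀/(2π) × 24.00 h = (1.5205/π) × 24.00 = 11.62 h.

11.62 h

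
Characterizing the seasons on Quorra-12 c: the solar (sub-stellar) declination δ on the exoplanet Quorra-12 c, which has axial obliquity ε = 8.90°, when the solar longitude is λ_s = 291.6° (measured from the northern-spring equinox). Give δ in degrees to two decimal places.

δ = -8.27°

sin δ = sin ε · sin λ_s = sin 8.90° × sin 291.6° = -0.143846.
δ = arcsin(-0.143846) = -8.27°.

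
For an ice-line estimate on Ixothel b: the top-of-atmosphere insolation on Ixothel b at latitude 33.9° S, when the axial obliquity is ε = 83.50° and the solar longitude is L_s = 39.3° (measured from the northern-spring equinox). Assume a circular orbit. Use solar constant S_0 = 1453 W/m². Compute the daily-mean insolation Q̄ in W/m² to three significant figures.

Q̄ ≈ 88.7 W/m²

Solar declination: sin δ = sin ε · sin L_s = sin 83.50° × sin 39.3° = 0.62931, so δ = +38.999°.
cos h₀ = −tan(-33.9°) tan(+38.999°) = 0.5441, h₀ = 0.9954 rad.
Bracket: h₀ sin ϕ sin δ + cos ϕ cos δ sin h₀ = 0.9954×-0.55775×0.62931 + 0.83001×0.77715×0.83900 = -0.349383 + 0.541190 = 0.191807.
Q̄ = (S_0/π) × [bracket] = (1453/π) × 0.191807 = 88.71 W/m².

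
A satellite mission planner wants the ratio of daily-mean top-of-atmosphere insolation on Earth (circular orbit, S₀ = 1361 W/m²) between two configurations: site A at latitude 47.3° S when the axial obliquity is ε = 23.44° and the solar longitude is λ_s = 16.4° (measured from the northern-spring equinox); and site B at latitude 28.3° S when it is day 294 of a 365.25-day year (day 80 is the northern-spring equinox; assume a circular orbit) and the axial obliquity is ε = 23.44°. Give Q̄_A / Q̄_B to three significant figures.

— Configuration A (φ=-47.3°):
Solar declination: sin δ = sin ε · sin λ_s = sin 23.44° × sin 16.4° = 0.11231, so δ = +6.449°.
cos H₀ = −tan(-47.3°) tan(+6.449°) = 0.1225, H₀ = 1.4480 rad.
Bracket: H₀ sin φ sin δ + cos φ cos δ sin H₀ = 1.4480×-0.73491×0.11231 + 0.67816×0.99367×0.99247 = -0.119515 + 0.668793 = 0.549278.
Q̄ = (S₀/π) × [bracket] = (1361/π) × 0.549278 = 237.96 W/m².
— Configuration B (φ=-28.3°):
Solar longitude: λ_s = 360° × (294 − 80)/365.25 = 210.924°.
sin δ = sin 23.44° × sin 210.924° = -0.20442, so δ = -11.796°.
cos H₀ = −tan(-28.3°) tan(-11.796°) = -0.1124, H₀ = 1.6835 rad.
Bracket: H₀ sin φ sin δ + cos φ cos δ sin H₀ = 1.6835×-0.47409×-0.20442 + 0.88048×0.97888×0.99366 = 0.163154 + 0.856420 = 1.019574.
Q̄ = (S₀/π) × [bracket] = (1361/π) × 1.019574 = 441.70 W/m².
Ratio Q̄_A / Q̄_B = 237.96 / 441.70 = 0.5387.

Q̄_A / Q̄_B ≈ 0.539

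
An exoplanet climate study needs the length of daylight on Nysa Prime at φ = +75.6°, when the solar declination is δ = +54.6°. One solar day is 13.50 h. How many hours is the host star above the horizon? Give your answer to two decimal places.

Sunrise equation: cos H₀ = −tan φ · tan δ = -5.4804 ≤ −1, so the host star never sets (polar day) and H₀ = π.
Daylight = 2H₀/(2π) × 13.50 h = (3.1416/π) × 13.50 = 13.50 h.

13.50 h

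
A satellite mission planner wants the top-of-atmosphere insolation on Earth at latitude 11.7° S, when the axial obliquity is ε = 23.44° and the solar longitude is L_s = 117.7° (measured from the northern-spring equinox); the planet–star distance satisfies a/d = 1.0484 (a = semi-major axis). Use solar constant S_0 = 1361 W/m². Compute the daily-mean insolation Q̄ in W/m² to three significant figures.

Q̄ ≈ 384 W/m²

Solar declination: sin δ = sin ε · sin L_s = sin 23.44° × sin 117.7° = 0.35220, so δ = +20.622°.
cos h₀ = −tan(-11.7°) tan(+20.622°) = 0.0779, h₀ = 1.4928 rad.
Bracket: h₀ sin ϕ sin δ + cos ϕ cos δ sin h₀ = 1.4928×-0.20279×0.35220 + 0.97922×0.93592×0.99696 = -0.106620 + 0.913686 = 0.807066.
Inverse-square distance factor (a/d)² = 1.0484² = 1.099143.
Q̄ = (S_0/π) × 1.099143 × [bracket] = (1361/π) × 1.099143 × 0.807066 = 384.3 W/m².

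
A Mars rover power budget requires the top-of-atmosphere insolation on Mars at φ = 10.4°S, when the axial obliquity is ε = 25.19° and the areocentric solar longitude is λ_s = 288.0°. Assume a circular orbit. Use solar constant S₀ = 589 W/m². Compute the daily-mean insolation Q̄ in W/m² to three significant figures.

sin δ = sin 25.19° × sin 288.0° = -0.40479, so δ = -23.878°.
cos H₀ = −tan(-10.4°) tan(-23.878°) = -0.0812, H₀ = 1.6521 rad.
Bracket: H₀ sin φ sin δ + cos φ cos δ sin H₀ = 1.6521×-0.18052×-0.40479 + 0.98357×0.91441×0.99669 = 0.120723 + 0.896409 = 1.017132.
Q̄ = (S₀/π) × [bracket] = (589/π) × 1.017132 = 190.7 W/m².

Q̄ ≈ 191 W/m²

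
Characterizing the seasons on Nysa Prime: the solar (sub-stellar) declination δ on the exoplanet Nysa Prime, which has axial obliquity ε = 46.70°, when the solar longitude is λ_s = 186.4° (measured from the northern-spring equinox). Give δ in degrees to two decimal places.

δ = -4.65°

sin δ = sin ε · sin λ_s = sin 46.70° × sin 186.4° = -0.081124.
δ = arcsin(-0.081124) = -4.65°.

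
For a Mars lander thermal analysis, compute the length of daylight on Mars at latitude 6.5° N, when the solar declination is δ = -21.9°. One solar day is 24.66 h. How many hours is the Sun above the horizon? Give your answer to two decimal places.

11.97 h

cos h₀ = −tan ϕ · tan δ = −tan(+6.5°) × tan(-21.900°) = 0.0458, so h₀ = 1.5250 rad = 87.37°.
Daylight = 2h₀/(2π) × 24.66 h = (1.5250/π) × 24.66 = 11.97 h.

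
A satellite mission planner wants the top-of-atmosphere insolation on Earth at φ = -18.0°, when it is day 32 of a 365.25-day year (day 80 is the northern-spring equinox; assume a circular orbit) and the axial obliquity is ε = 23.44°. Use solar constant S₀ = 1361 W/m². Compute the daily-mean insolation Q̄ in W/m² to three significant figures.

Q̄ ≈ 457 W/m²

Solar longitude: λ_s = 360° × (32 − 80)/365.25 = -47.310°, i.e. -47.310° + 360° = 312.690°.
sin δ = sin 23.44° × sin 312.690° = -0.29239, so δ = -17.001°.
cos H₀ = −tan(-18.0°) tan(-17.001°) = -0.0993, H₀ = 1.6703 rad.
Bracket: H₀ sin φ sin δ + cos φ cos δ sin H₀ = 1.6703×-0.30902×-0.29239 + 0.95106×0.95630×0.99505 = 0.150919 + 0.904997 = 1.055916.
Q̄ = (S₀/π) × [bracket] = (1361/π) × 1.055916 = 457.4 W/m².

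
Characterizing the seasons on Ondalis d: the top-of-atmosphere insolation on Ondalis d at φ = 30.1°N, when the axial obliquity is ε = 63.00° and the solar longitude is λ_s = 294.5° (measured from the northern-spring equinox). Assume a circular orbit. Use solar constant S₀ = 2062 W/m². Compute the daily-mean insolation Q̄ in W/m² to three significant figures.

Q̄ ≈ 27.7 W/m²

Solar declination: sin δ = sin ε · sin λ_s = sin 63.00° × sin 294.5° = -0.81078, so δ = -54.172°.
cos H₀ = −tan(+30.1°) tan(-54.172°) = 0.8029, H₀ = 0.6386 rad.
Bracket: H₀ sin φ sin δ + cos φ cos δ sin H₀ = 0.6386×0.50151×-0.81078 + 0.86515×0.58535×0.59608 = -0.259664 + 0.301864 = 0.042200.
Q̄ = (S₀/π) × [bracket] = (2062/π) × 0.042200 = 27.70 W/m².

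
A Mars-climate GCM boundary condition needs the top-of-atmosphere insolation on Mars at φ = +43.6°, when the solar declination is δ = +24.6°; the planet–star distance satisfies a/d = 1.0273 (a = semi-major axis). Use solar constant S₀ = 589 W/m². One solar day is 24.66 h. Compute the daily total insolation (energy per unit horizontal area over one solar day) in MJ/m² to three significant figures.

cos H₀ = −tan(+43.6°) tan(+24.600°) = -0.4360, H₀ = 2.0219 rad.
Bracket: H₀ sin φ sin δ + cos φ cos δ sin H₀ = 2.0219×0.68962×0.41628 + 0.72417×0.90924×0.89995 = 0.580437 + 0.592567 = 1.173004.
Inverse-square distance factor (a/d)² = 1.0273² = 1.055345.
Q̄ = (S₀/π) × 1.055345 × [bracket] = (589/π) × 1.055345 × 1.173004 = 232.09 W/m².
Daily total = Q̄ × 24.66 h × 3600 s/h = 232.09 × 24.66 × 3600 / 10⁶ = 20.60 MJ/m².

20.6 MJ/m²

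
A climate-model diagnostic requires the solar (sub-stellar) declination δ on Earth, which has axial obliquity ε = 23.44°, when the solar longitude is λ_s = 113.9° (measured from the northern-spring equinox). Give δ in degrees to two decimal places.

δ = +21.33°

sin δ = sin ε · sin λ_s = sin 23.44° × sin 113.9° = 0.363680.
δ = arcsin(0.363680) = +21.33°.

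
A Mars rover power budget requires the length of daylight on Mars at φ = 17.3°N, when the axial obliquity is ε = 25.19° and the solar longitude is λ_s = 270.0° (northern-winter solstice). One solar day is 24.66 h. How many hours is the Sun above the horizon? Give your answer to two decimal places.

11.18 h

Solar declination: sin δ = sin ε · sin λ_s = sin 25.19° × sin 270.0° = -0.42562, so δ = -25.190°.
cos H₀ = −tan φ · tan δ = −tan(+17.3°) × tan(-25.190°) = 0.1465, so H₀ = 1.4238 rad = 81.58°.
Daylight = 2H₀/(2π) × 24.66 h = (1.4238/π) × 24.66 = 11.18 h.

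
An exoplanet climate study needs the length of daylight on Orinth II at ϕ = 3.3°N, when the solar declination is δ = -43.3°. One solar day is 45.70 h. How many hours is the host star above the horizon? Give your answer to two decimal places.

22.06 h

cos h₀ = −tan ϕ · tan δ = −tan(+3.3°) × tan(-43.300°) = 0.0543, so h₀ = 1.5164 rad = 86.89°.
Daylight = 2h₀/(2π) × 45.70 h = (1.5164/π) × 45.70 = 22.06 h.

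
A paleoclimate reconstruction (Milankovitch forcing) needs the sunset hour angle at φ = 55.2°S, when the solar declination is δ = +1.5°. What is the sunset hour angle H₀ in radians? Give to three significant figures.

cos H₀ = −tan φ · tan δ = −tan(-55.2°) × tan(+1.500°) = 0.0377, so H₀ = 1.5331 rad = 87.84°.

H₀ = 1.53 rad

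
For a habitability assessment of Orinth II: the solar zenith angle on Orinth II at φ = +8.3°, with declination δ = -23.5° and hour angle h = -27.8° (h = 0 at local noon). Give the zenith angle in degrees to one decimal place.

θ_z = 41.8°

cos θ_z = sin φ sin δ + cos φ cos δ cos h = -0.057562 + 0.802717 = 0.745155.
θ_z = arccos(0.745155) = 41.8°.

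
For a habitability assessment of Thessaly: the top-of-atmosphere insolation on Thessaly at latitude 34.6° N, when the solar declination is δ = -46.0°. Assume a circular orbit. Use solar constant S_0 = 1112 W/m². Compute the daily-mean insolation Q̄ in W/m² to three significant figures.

cos h₀ = −tan(+34.6°) tan(-46.000°) = 0.7144, h₀ = 0.7751 rad.
Bracket: h₀ sin ϕ sin δ + cos ϕ cos δ sin h₀ = 0.7751×0.56784×-0.71934 + 0.82314×0.69466×0.69977 = -0.316605 + 0.400130 = 0.083525.
Q̄ = (S_0/π) × [bracket] = (1112/π) × 0.083525 = 29.56 W/m².

Q̄ ≈ 29.6 W/m²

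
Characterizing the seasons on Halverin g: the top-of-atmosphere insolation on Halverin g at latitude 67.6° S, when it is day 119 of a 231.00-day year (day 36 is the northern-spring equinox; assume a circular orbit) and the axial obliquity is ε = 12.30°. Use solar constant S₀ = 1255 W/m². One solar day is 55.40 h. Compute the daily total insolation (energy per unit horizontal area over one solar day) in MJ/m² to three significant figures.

13.4 MJ/m²

Solar longitude: λ_s = 360° × (119 − 36)/231.00 = 129.351°.
sin δ = sin 12.30° × sin 129.351° = 0.16473, so δ = +9.482°.
cos H₀ = −tan(-67.6°) tan(+9.482°) = 0.4052, H₀ = 1.1536 rad.
Bracket: H₀ sin φ sin δ + cos φ cos δ sin H₀ = 1.1536×-0.92455×0.16473 + 0.38107×0.98634×0.91423 = -0.175695 + 0.343627 = 0.167932.
Q̄ = (S₀/π) × [bracket] = (1255/π) × 0.167932 = 67.085 W/m².
Daily total = Q̄ × 55.40 h × 3600 s/h = 67.085 × 55.40 × 3600 / 10⁶ = 13.38 MJ/m².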